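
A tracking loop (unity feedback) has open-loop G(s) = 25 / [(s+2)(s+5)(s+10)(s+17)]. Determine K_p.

1/68

No free integrators in G(s): this is a type 0 system.
K_p = lim_{s→0} G(s) = 25 / (2·5·10·17) = 1/68.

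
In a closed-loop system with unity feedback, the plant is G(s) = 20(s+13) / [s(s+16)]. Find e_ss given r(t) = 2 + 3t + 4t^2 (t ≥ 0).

One free integrator in G(s): this is a type 1 system. Treating each term separately:
  • 2: tracked with zero error.
  • 3t: e_ss = 3/K_v with K_v=16.25 → 12/65.
  • 4t^2: a type-1 system cannot track it, e_ss → ∞.
The unbounded component dominates.

infinity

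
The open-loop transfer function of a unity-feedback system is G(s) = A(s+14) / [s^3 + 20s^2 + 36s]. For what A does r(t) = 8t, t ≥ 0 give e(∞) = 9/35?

80

Factoring s from the denominator leaves a polynomial with constant term 36, so the system is type 1.
K_v = lim_{s→0} s·G(s) = A·14 / 36 = (7/18)·A.
e_ss = 8/K_v = 9/35 ⇒ K_v = 280/9 ⇒ A = (280/9)/(7/18) = 80.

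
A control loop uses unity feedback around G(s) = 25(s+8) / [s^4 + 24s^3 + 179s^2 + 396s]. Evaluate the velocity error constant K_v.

50/99

Lowest-order denominator term is 396s, so the open loop has 1 pole at the origin → type 1 system.
K_v = lim_{s→0} s·G(s) = 25·8 / 396 = 50/99.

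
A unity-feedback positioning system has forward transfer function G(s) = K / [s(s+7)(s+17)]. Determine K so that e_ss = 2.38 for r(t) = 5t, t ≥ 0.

One free integrator in G(s): this is a type 1 system.
K_v = lim_{s→0} s·G(s) = K / (7·17) = (1/119)·K.
e_ss = 5/K_v = 2.38 ⇒ K_v = 250/119 ⇒ K = (250/119)/(1/119) = 250.

250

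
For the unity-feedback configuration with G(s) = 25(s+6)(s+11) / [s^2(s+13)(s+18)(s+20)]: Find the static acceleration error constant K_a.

System type = 2 (two poles at s=0).
K_a = lim_{s→0} s^2·G(s) = 25·6·11 / (13·18·20) = 55/156.

55/156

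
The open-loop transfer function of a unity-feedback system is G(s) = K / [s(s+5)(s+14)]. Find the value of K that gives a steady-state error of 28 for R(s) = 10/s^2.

G(s) has one factor of s in the denominator, so the system is type 1.
K_v = lim_{s→0} s·G(s) = K / (5·14) = (1/70)·K.
e_ss = 10/K_v = 28 ⇒ K_v = 5/14 ⇒ K = (5/14)/(1/70) = 25.

25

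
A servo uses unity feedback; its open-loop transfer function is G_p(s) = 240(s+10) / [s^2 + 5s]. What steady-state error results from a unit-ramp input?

Lowest-order denominator term is 5s, so the open loop has 1 pole at the origin → type 1 system.
K_v = lim_{s→0} s·G_p(s) = 240·10 / 5 = 480.
e_ss = 1/K_v = 1/480.

1/480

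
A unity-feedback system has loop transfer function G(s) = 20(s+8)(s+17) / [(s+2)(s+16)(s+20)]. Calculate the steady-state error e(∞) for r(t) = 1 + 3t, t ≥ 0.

No free integrators in G(s): this is a type 0 system. Taking each input component in turn:
  • 1: e_ss = 1/(1+K_p) with K_p=4.25 → 4/21.
  • 3t: a type-0 system cannot track it, e_ss → ∞.
The unbounded component dominates.

infinity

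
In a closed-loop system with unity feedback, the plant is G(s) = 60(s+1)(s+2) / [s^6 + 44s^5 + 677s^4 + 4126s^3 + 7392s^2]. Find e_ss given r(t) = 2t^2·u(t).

246.4

The denominator has no term below 7392s^2 — 2 poles at s=0, type 2.
K_a = lim_{s→0} s^2·G(s) = 60·1·2 / 7392 = 5/308.
r(t) = 2t^2 gives R(s) = 4/s^3.
e_ss = 4/K_a = 4/(5/308) = 246.4.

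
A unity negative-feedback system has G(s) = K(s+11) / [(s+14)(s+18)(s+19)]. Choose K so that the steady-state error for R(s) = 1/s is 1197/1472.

100

No free integrators in G(s): this is a type 0 system.
K_p = lim_{s→0} G(s) = K·11 / (14·18·19) = (11/4788)·K.
e_ss = 1/(1 + K_p) = 1197/1472 ⇒ 1 + (11/4788)·K = 1472/1197 ⇒ K = 100.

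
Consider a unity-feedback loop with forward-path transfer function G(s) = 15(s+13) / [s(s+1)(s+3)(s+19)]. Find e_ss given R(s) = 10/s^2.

38/13

System type = 1 (one pole at s=0).
K_v = lim_{s→0} s·G(s) = 15·13 / (1·3·19) = 65/19.
e_ss = 10/K_v = 10/(65/19) = 38/13.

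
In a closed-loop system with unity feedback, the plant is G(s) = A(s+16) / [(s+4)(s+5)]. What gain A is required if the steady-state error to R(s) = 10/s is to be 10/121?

The open loop has no poles at the origin → type 0 system.
K_p = lim_{s→0} G(s) = A·16 / (4·5) = 0.8·A.
e_ss = 10/(1 + K_p) = 10/121 ⇒ 1 + 0.8·A = 121 ⇒ A = 150.

150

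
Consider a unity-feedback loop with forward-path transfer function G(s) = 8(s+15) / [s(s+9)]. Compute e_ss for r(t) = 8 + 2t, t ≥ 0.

0.15

One free integrator in G(s): this is a type 1 system. By superposition:
  • 8: tracked with zero error.
  • 2t: e_ss = 2/K_v with K_v=40/3 → 0.15.
Total e_ss = 0.15.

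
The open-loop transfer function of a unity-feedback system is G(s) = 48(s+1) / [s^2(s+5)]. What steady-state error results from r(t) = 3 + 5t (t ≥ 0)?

0

System type = 2 (two poles at s=0). By superposition:
  • 3: tracked with zero error.
  • 5t: tracked with zero error.
Total e_ss = 0.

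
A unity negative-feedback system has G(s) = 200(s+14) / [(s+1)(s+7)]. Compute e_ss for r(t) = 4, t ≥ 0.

No free integrators in G(s): this is a type 0 system.
K_p = lim_{s→0} G(s) = 200·14 / (1·7) = 400.
e_ss = 4/(1 + K_p) = 4/401.

4/401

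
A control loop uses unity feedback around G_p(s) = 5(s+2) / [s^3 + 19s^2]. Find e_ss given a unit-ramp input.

Lowest-order denominator term is 19s^2, so the open loop has 2 poles at the origin → type 2 system.
A type-2 system has K_v = ∞, so it tracks a ramp input with zero steady-state error.

0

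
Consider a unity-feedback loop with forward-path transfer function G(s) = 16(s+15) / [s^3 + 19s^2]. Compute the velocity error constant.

K_v = lim_{s→0} s·G(s); with 2 poles at the origin the limit diverges, so K_v = ∞.

infinity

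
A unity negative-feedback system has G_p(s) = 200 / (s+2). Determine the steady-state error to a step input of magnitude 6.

No free integrators in G_p(s): this is a type 0 system.
K_p = lim_{s→0} G_p(s) = 200 / (2) = 100.
e_ss = 6/(1 + K_p) = 6/101.

6/101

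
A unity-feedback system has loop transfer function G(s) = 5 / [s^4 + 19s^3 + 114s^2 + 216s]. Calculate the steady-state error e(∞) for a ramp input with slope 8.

The denominator has no term below 216s — 1 pole at s=0, type 1.
K_v = lim_{s→0} s·G(s) = 5 / 216 = 5/216.
e_ss = 8/K_v = 8/(5/216) = 345.6.

345.6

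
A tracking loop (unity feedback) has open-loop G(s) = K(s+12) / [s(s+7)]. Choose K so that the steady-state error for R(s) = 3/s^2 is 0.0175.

System type = 1 (one pole at s=0).
K_v = lim_{s→0} s·G(s) = K·12 / (7) = (12/7)·K.
e_ss = 3/K_v = 0.0175 ⇒ K_v = 1200/7 ⇒ K = (1200/7)/(12/7) = 100.

100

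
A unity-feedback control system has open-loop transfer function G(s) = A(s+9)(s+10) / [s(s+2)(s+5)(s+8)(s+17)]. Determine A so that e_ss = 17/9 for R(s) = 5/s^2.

The open loop has one pole at the origin → type 1 system.
K_v = lim_{s→0} s·G(s) = A·9·10 / (2·5·8·17) = (9/136)·A.
e_ss = 5/K_v = 17/9 ⇒ K_v = 45/17 ⇒ A = (45/17)/(9/136) = 40.

40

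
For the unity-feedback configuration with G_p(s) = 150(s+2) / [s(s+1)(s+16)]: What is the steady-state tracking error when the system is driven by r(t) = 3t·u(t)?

0.16

The open loop has one pole at the origin → type 1 system.
K_v = lim_{s→0} s·G_p(s) = 150·2 / (1·16) = 18.75.
e_ss = 3/K_v = 3/18.75 = 0.16.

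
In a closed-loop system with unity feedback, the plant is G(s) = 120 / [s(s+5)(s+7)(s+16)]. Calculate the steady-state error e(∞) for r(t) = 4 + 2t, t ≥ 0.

The open loop has one pole at the origin → type 1 system. Treating each term separately:
  • 4: tracked with zero error.
  • 2t: e_ss = 2/K_v with K_v=3/14 → 28/3.
Total e_ss = 28/3.

28/3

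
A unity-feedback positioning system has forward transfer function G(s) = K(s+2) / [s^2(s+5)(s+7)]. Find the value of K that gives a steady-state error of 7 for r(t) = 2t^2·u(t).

10

G(s) has two factors of s in the denominator, so the system is type 2.
K_a = lim_{s→0} s^2·G(s) = K·2 / (5·7) = (2/35)·K.
e_ss = 4/K_a = 7 ⇒ K_a = 4/7 ⇒ K = (4/7)/(2/35) = 10.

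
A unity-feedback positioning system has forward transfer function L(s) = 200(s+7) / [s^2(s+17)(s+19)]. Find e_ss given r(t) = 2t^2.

323/350

The open loop has two poles at the origin → type 2 system.
K_a = lim_{s→0} s^2·L(s) = 200·7 / (17·19) = 1400/323.
r(t) = 2t^2 gives R(s) = 4/s^3.
e_ss = 4/K_a = 4/(1400/323) = 323/350.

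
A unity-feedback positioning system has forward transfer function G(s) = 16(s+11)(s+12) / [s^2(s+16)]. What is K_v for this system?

K_v = lim_{s→0} s·G(s); with 2 poles at the origin the limit diverges, so K_v = ∞.

infinity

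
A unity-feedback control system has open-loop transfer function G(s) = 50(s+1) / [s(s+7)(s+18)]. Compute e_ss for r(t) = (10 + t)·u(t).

2.52

System type = 1 (one pole at s=0). Taking each input component in turn:
  • 10: tracked with zero error.
  • t: e_ss = 1/K_v with K_v=25/63 → 2.52.
Total e_ss = 2.52.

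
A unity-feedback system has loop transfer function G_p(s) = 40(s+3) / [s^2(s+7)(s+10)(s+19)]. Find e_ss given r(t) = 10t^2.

665/3

The open loop has two poles at the origin → type 2 system.
K_a = lim_{s→0} s^2·G_p(s) = 40·3 / (7·10·19) = 12/133.
r(t) = 10t^2 gives R(s) = 20/s^3.
e_ss = 20/K_a = 20/(12/133) = 665/3.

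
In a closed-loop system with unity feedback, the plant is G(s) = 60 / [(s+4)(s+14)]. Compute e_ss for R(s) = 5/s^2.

infinity

No free integrators in G(s): this is a type 0 system.
For a type-0 system K_v = 0, so e_ss to a ramp input is unbounded.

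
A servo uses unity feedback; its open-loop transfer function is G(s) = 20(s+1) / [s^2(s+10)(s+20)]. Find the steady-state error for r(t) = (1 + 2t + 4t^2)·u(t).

80

The open loop has two poles at the origin → type 2 system. Treating each term separately:
  • 1: tracked with zero error.
  • 2t: tracked with zero error.
  • 4t^2: e_ss = 8/K_a with K_a=0.1 → 80.
Total e_ss = 80.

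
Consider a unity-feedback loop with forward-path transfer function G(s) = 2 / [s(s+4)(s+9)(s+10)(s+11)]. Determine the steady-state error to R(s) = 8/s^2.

One free integrator in G(s): this is a type 1 system.
K_v = lim_{s→0} s·G(s) = 2 / (4·9·10·11) = 1/1980.
e_ss = 8/K_v = 8/(1/1980) = 15840.

15840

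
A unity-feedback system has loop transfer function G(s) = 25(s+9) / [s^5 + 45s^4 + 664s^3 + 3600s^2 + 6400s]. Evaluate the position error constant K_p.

K_p = lim_{s→0} G(s); with 1 pole at the origin the limit diverges, so K_p = ∞.

infinity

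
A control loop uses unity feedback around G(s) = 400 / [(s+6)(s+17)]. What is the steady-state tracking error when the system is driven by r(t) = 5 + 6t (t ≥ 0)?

infinity

System type = 0 (no poles at s=0). Taking each input component in turn:
  • 5: e_ss = 5/(1+K_p) with K_p=200/51 → 255/251.
  • 6t: a type-0 system cannot track it, e_ss → ∞.
The unbounded component dominates.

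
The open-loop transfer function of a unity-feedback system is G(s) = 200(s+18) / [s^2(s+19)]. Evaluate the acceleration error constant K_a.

G(s) has two factors of s in the denominator, so the system is type 2.
K_a = lim_{s→0} s^2·G(s) = 200·18 / (19) = 3600/19.

3600/19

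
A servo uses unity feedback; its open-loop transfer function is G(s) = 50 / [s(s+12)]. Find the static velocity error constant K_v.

25/6

G(s) has one factor of s in the denominator, so the system is type 1.
K_v = lim_{s→0} s·G(s) = 50 / (12) = 25/6.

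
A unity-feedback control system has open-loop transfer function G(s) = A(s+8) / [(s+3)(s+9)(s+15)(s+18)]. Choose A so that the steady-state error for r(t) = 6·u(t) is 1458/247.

15

The open loop has no poles at the origin → type 0 system.
K_p = lim_{s→0} G(s) = A·8 / (3·9·15·18) = (4/3645)·A.
e_ss = 6/(1 + K_p) = 1458/247 ⇒ 1 + (4/3645)·A = 247/243 ⇒ A = 15.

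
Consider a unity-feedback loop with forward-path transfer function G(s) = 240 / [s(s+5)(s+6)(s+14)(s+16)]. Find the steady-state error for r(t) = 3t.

System type = 1 (one pole at s=0).
K_v = lim_{s→0} s·G(s) = 240 / (5·6·14·16) = 1/28.
e_ss = 3/K_v = 3/(1/28) = 84.

84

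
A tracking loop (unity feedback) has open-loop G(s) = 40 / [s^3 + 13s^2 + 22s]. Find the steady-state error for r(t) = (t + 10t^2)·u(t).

The denominator has no term below 22s — 1 pole at s=0, type 1. Treating each term separately:
  • t: e_ss = 1/K_v with K_v=20/11 → 0.55.
  • 10t^2: a type-1 system cannot track it, e_ss → ∞.
The unbounded component dominates.

infinity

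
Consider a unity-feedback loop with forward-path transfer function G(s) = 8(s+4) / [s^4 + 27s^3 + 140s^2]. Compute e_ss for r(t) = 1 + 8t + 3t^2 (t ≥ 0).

26.25

Factoring s^2 from the denominator leaves a polynomial with constant term 140, so the system is type 2. Treating each term separately:
  • 1: tracked with zero error.
  • 8t: tracked with zero error.
  • 3t^2: e_ss = 6/K_a with K_a=8/35 → 26.25.
Total e_ss = 26.25.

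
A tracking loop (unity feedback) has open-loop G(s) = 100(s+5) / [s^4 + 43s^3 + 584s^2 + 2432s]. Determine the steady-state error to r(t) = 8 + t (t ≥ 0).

Lowest-order denominator term is 2432s, so the open loop has 1 pole at the origin → type 1 system. By superposition:
  • 8: tracked with zero error.
  • t: e_ss = 1/K_v with K_v=125/608 → 4.864.
Total e_ss = 4.864.

4.864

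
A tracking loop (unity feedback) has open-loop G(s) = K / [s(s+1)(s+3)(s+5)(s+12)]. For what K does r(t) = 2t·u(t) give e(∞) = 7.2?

The open loop has one pole at the origin → type 1 system.
K_v = lim_{s→0} s·G(s) = K / (1·3·5·12) = (1/180)·K.
e_ss = 2/K_v = 7.2 ⇒ K_v = 5/18 ⇒ K = (5/18)/(1/180) = 50.

50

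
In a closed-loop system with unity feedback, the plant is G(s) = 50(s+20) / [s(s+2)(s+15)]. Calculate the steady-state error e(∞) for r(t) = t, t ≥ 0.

0.03

The open loop has one pole at the origin → type 1 system.
K_v = lim_{s→0} s·G(s) = 50·20 / (2·15) = 100/3.
e_ss = 1/K_v = 1/(100/3) = 0.03.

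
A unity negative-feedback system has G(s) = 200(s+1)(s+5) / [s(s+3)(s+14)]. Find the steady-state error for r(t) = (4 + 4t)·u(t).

0.168

The open loop has one pole at the origin → type 1 system. Taking each input component in turn:
  • 4: tracked with zero error.
  • 4t: e_ss = 4/K_v with K_v=500/21 → 0.168.
Total e_ss = 0.168.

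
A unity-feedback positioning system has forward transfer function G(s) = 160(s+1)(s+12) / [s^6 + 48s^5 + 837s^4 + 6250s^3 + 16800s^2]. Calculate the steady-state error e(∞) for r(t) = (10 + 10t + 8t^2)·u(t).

140

Factoring s^2 from the denominator leaves a polynomial with constant term 16800, so the system is type 2. Taking each input component in turn:
  • 10: tracked with zero error.
  • 10t: tracked with zero error.
  • 8t^2: e_ss = 16/K_a with K_a=4/35 → 140.
Total e_ss = 140.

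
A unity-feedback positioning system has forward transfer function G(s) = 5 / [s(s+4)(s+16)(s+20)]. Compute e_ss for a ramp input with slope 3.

768

System type = 1 (one pole at s=0).
K_v = lim_{s→0} s·G(s) = 5 / (4·16·20) = 1/256.
e_ss = 3/K_v = 3/(1/256) = 768.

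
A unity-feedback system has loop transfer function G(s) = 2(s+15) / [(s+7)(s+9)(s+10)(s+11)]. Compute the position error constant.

1/231

System type = 0 (no poles at s=0).
K_p = lim_{s→0} G(s) = 2·15 / (7·9·10·11) = 1/231.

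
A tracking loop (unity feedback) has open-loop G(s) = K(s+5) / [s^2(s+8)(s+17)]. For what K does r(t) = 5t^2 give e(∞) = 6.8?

40

Two free integrators in G(s): this is a type 2 system.
K_a = lim_{s→0} s^2·G(s) = K·5 / (8·17) = (5/136)·K.
e_ss = 10/K_a = 6.8 ⇒ K_a = 25/17 ⇒ K = (25/17)/(5/136) = 40.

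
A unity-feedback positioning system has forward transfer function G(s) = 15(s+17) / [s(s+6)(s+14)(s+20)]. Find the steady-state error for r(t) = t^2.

infinity

The open loop has one pole at the origin → type 1 system.
For a type-1 system K_a = 0, so e_ss to a parabolic input is unbounded.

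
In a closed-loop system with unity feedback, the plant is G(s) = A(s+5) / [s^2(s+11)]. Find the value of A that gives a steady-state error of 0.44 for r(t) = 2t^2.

The open loop has two poles at the origin → type 2 system.
K_a = lim_{s→0} s^2·G(s) = A·5 / (11) = (5/11)·A.
e_ss = 4/K_a = 0.44 ⇒ K_a = 100/11 ⇒ A = (100/11)/(5/11) = 20.

20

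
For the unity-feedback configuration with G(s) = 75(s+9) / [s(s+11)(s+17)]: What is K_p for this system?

K_p = lim_{s→0} G(s); with 1 pole at the origin the limit diverges, so K_p = ∞.

infinity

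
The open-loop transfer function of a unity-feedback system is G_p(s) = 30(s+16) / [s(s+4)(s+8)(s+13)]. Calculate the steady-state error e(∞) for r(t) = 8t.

104/15

One free integrator in G_p(s): this is a type 1 system.
K_v = lim_{s→0} s·G_p(s) = 30·16 / (4·8·13) = 15/13.
e_ss = 8/K_v = 8/(15/13) = 104/15.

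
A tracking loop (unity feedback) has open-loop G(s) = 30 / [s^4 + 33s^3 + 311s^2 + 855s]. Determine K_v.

2/57

Factoring s from the denominator leaves a polynomial with constant term 855, so the system is type 1.
K_v = lim_{s→0} s·G(s) = 30 / 855 = 2/57.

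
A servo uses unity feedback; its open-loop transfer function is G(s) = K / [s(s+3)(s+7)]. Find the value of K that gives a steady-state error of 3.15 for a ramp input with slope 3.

20

G(s) has one factor of s in the denominator, so the system is type 1.
K_v = lim_{s→0} s·G(s) = K / (3·7) = (1/21)·K.
e_ss = 3/K_v = 3.15 ⇒ K_v = 20/21 ⇒ K = (20/21)/(1/21) = 20.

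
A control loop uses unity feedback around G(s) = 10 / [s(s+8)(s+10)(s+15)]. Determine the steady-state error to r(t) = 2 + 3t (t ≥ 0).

One free integrator in G(s): this is a type 1 system. Treating each term separately:
  • 2: tracked with zero error.
  • 3t: e_ss = 3/K_v with K_v=1/120 → 360.
Total e_ss = 360.

360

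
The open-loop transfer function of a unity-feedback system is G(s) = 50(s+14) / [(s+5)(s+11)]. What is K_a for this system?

0

The open loop has no poles at the origin → type 0 system.
K_a = lim_{s→0} s^2·G(s) = 0 (the extra factor of s kills the finite limit).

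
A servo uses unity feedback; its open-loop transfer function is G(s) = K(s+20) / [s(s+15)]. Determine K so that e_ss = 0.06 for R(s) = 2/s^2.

G(s) has one factor of s in the denominator, so the system is type 1.
K_v = lim_{s→0} s·G(s) = K·20 / (15) = (4/3)·K.
e_ss = 2/K_v = 0.06 ⇒ K_v = 100/3 ⇒ K = (100/3)/(4/3) = 25.

25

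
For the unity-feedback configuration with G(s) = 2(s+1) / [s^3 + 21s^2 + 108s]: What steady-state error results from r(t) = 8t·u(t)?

Factoring s from the denominator leaves a polynomial with constant term 108, so the system is type 1.
K_v = lim_{s→0} s·G(s) = 2·1 / 108 = 1/54.
e_ss = 8/K_v = 8/(1/54) = 432.

432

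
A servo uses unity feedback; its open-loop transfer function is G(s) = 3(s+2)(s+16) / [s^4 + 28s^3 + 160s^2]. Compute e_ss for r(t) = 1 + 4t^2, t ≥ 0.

40/3

Lowest-order denominator term is 160s^2, so the open loop has 2 poles at the origin → type 2 system. Treating each term separately:
  • 1: tracked with zero error.
  • 4t^2: e_ss = 8/K_a with K_a=0.6 → 40/3.
Total e_ss = 40/3.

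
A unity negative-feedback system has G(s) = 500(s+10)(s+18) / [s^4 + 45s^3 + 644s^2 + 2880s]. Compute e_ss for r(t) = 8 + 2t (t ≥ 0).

Lowest-order denominator term is 2880s, so the open loop has 1 pole at the origin → type 1 system. Treating each term separately:
  • 8: tracked with zero error.
  • 2t: e_ss = 2/K_v with K_v=31.25 → 0.064.
Total e_ss = 0.064.

0.064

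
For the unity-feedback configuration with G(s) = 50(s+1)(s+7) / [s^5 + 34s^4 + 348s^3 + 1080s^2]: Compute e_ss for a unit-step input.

The denominator has no term below 1080s^2 — 2 poles at s=0, type 2.
A type-2 system has K_p = ∞, so it tracks a step input with zero steady-state error.

0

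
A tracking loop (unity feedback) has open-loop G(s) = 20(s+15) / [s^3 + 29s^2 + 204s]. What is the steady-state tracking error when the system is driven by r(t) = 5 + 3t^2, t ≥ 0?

Factoring s from the denominator leaves a polynomial with constant term 204, so the system is type 1. Treating each term separately:
  • 5: tracked with zero error.
  • 3t^2: a type-1 system cannot track it, e_ss → ∞.
The unbounded component dominates.

infinity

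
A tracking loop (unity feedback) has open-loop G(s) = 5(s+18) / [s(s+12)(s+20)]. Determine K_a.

The open loop has one pole at the origin → type 1 system.
K_a = lim_{s→0} s^2·G(s) = 0 (the extra factor of s kills the finite limit).

0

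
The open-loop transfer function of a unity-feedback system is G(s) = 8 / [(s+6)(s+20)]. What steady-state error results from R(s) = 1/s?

0.9375

No free integrators in G(s): this is a type 0 system.
K_p = lim_{s→0} G(s) = 8 / (6·20) = 1/15.
e_ss = 1/(1 + K_p) = 1/(16/15) = 0.9375.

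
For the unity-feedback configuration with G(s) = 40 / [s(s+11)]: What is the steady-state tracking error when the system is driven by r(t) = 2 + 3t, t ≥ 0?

The open loop has one pole at the origin → type 1 system. Treating each term separately:
  • 2: tracked with zero error.
  • 3t: e_ss = 3/K_v with K_v=40/11 → 0.825.
Total e_ss = 0.825.

0.825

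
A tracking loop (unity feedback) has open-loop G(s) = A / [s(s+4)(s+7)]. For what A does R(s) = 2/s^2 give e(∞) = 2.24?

G(s) has one factor of s in the denominator, so the system is type 1.
K_v = lim_{s→0} s·G(s) = A / (4·7) = (1/28)·A.
e_ss = 2/K_v = 2.24 ⇒ K_v = 25/28 ⇒ A = (25/28)/(1/28) = 25.

25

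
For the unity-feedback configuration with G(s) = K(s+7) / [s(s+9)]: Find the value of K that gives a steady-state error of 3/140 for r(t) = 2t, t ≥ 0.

120

G(s) has one factor of s in the denominator, so the system is type 1.
K_v = lim_{s→0} s·G(s) = K·7 / (9) = (7/9)·K.
e_ss = 2/K_v = 3/140 ⇒ K_v = 280/3 ⇒ K = (280/3)/(7/9) = 120.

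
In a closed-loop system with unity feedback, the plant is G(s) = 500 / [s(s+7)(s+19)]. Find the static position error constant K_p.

infinity

K_p = lim_{s→0} G(s); with 1 pole at the origin the limit diverges, so K_p = ∞.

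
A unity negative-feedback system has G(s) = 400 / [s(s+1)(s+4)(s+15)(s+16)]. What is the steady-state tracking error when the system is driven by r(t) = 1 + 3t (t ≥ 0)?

G(s) has one factor of s in the denominator, so the system is type 1. By superposition:
  • 1: tracked with zero error.
  • 3t: e_ss = 3/K_v with K_v=5/12 → 7.2.
Total e_ss = 7.2.

7.2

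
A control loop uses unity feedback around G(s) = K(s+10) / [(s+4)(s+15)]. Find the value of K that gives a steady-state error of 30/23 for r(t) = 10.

40

System type = 0 (no poles at s=0).
K_p = lim_{s→0} G(s) = K·10 / (4·15) = (1/6)·K.
e_ss = 10/(1 + K_p) = 30/23 ⇒ 1 + (1/6)·K = 23/3 ⇒ K = 40.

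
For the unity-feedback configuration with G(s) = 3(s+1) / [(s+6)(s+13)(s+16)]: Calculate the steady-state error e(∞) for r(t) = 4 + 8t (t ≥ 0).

infinity

System type = 0 (no poles at s=0). Taking each input component in turn:
  • 4: e_ss = 4/(1+K_p) with K_p=1/416 → 1664/417.
  • 8t: a type-0 system cannot track it, e_ss → ∞.
The unbounded component dominates.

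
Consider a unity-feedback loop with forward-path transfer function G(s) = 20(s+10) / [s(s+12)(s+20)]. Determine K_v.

The open loop has one pole at the origin → type 1 system.
K_v = lim_{s→0} s·G(s) = 20·10 / (12·20) = 5/6.

5/6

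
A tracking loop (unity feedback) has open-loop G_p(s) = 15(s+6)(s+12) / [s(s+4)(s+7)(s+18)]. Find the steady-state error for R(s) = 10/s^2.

System type = 1 (one pole at s=0).
K_v = lim_{s→0} s·G_p(s) = 15·6·12 / (4·7·18) = 15/7.
e_ss = 10/K_v = 10/(15/7) = 14/3.

14/3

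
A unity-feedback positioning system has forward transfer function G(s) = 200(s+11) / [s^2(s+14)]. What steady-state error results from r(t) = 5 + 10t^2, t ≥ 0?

Two free integrators in G(s): this is a type 2 system. Taking each input component in turn:
  • 5: tracked with zero error.
  • 10t^2: e_ss = 20/K_a with K_a=1100/7 → 7/55.
Total e_ss = 7/55.

7/55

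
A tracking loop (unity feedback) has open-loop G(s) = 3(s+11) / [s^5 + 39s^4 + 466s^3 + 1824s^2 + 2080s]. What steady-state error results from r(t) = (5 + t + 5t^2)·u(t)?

infinity

Factoring s from the denominator leaves a polynomial with constant term 2080, so the system is type 1. By superposition:
  • 5: tracked with zero error.
  • t: e_ss = 1/K_v with K_v=33/2080 → 2080/33.
  • 5t^2: a type-1 system cannot track it, e_ss → ∞.
The unbounded component dominates.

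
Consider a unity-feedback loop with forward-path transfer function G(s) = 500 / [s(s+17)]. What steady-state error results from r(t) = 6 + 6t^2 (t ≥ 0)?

One free integrator in G(s): this is a type 1 system. Treating each term separately:
  • 6: tracked with zero error.
  • 6t^2: a type-1 system cannot track it, e_ss → ∞.
The unbounded component dominates.

infinity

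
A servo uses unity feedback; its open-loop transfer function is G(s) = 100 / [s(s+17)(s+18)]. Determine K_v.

System type = 1 (one pole at s=0).
K_v = lim_{s→0} s·G(s) = 100 / (17·18) = 50/153.

50/153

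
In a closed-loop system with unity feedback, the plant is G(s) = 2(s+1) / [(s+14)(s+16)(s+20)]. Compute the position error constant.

System type = 0 (no poles at s=0).
K_p = lim_{s→0} G(s) = 2·1 / (14·16·20) = 1/2240.

1/2240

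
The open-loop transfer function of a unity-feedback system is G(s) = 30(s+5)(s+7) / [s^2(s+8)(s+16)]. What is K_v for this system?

K_v = lim_{s→0} s·G(s); with 2 poles at the origin the limit diverges, so K_v = ∞.

infinity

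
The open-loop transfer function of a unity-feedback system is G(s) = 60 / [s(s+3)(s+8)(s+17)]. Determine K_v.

5/34

G(s) has one factor of s in the denominator, so the system is type 1.
K_v = lim_{s→0} s·G(s) = 60 / (3·8·17) = 5/34.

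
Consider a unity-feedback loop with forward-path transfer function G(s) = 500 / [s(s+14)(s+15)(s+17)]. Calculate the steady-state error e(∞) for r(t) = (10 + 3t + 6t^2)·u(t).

infinity

The open loop has one pole at the origin → type 1 system. Taking each input component in turn:
  • 10: tracked with zero error.
  • 3t: e_ss = 3/K_v with K_v=50/357 → 21.42.
  • 6t^2: a type-1 system cannot track it, e_ss → ∞.
The unbounded component dominates.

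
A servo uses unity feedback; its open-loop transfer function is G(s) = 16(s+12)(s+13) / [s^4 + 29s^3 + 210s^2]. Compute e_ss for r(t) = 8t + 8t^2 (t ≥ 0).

35/26

Lowest-order denominator term is 210s^2, so the open loop has 2 poles at the origin → type 2 system. Treating each term separately:
  • 8t: tracked with zero error.
  • 8t^2: e_ss = 16/K_a with K_a=416/35 → 35/26.
Total e_ss = 35/26.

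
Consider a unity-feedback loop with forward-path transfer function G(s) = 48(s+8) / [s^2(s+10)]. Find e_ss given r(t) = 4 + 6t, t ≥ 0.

0

Two free integrators in G(s): this is a type 2 system. By superposition:
  • 4: tracked with zero error.
  • 6t: tracked with zero error.
Total e_ss = 0.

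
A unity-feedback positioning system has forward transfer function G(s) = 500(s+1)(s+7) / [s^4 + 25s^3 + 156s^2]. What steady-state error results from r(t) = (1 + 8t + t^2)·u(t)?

78/875

Lowest-order denominator term is 156s^2, so the open loop has 2 poles at the origin → type 2 system. Taking each input component in turn:
  • 1: tracked with zero error.
  • 8t: tracked with zero error.
  • t^2: e_ss = 2/K_a with K_a=875/39 → 78/875.
Total e_ss = 78/875.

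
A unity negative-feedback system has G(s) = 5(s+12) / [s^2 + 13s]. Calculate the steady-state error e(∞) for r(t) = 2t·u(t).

13/30

The denominator has no term below 13s — 1 pole at s=0, type 1.
K_v = lim_{s→0} s·G(s) = 5·12 / 13 = 60/13.
e_ss = 2/K_v = 2/(60/13) = 13/30.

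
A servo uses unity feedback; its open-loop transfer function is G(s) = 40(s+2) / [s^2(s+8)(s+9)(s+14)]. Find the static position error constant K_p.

K_p = lim_{s→0} G(s); with 2 poles at the origin the limit diverges, so K_p = ∞.

infinity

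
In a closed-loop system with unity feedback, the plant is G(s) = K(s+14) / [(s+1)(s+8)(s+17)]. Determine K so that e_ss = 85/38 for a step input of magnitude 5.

System type = 0 (no poles at s=0).
K_p = lim_{s→0} G(s) = K·14 / (1·8·17) = (7/68)·K.
e_ss = 5/(1 + K_p) = 85/38 ⇒ 1 + (7/68)·K = 38/17 ⇒ K = 12.

12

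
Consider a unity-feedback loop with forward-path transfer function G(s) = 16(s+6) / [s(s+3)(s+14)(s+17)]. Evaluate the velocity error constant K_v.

16/119

One free integrator in G(s): this is a type 1 system.
K_v = lim_{s→0} s·G(s) = 16·6 / (3·14·17) = 16/119.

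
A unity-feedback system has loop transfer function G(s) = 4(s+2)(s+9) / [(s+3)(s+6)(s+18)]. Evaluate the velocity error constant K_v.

0

G(s) has no factors of s in the denominator, so the system is type 0.
K_v = lim_{s→0} s·G(s) = 0 (the extra factor of s kills the finite limit).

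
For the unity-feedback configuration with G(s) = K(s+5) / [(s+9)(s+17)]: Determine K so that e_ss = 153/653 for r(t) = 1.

The open loop has no poles at the origin → type 0 system.
K_p = lim_{s→0} G(s) = K·5 / (9·17) = (5/153)·K.
e_ss = 1/(1 + K_p) = 153/653 ⇒ 1 + (5/153)·K = 653/153 ⇒ K = 100.

100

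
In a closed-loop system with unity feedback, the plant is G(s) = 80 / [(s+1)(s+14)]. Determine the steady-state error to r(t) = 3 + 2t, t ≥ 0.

The open loop has no poles at the origin → type 0 system. By superposition:
  • 3: e_ss = 3/(1+K_p) with K_p=40/7 → 21/47.
  • 2t: a type-0 system cannot track it, e_ss → ∞.
The unbounded component dominates.

infinity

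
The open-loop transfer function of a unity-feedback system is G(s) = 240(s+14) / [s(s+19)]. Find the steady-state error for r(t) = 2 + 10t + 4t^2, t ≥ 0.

infinity

System type = 1 (one pole at s=0). Taking each input component in turn:
  • 2: tracked with zero error.
  • 10t: e_ss = 10/K_v with K_v=3360/19 → 19/336.
  • 4t^2: a type-1 system cannot track it, e_ss → ∞.
The unbounded component dominates.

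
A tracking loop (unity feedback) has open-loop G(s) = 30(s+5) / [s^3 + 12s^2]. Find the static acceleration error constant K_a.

The denominator has no term below 12s^2 — 2 poles at s=0, type 2.
K_a = lim_{s→0} s^2·G(s) = 30·5 / 12 = 12.5.

12.5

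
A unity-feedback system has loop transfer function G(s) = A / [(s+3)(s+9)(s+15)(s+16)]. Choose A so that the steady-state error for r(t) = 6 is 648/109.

No free integrators in G(s): this is a type 0 system.
K_p = lim_{s→0} G(s) = A / (3·9·15·16) = (1/6480)·A.
e_ss = 6/(1 + K_p) = 648/109 ⇒ 1 + (1/6480)·A = 109/108 ⇒ A = 60.

60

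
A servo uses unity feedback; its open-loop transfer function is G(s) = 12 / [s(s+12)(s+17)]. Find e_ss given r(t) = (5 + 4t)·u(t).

System type = 1 (one pole at s=0). By superposition:
  • 5: tracked with zero error.
  • 4t: e_ss = 4/K_v with K_v=1/17 → 68.
Total e_ss = 68.

68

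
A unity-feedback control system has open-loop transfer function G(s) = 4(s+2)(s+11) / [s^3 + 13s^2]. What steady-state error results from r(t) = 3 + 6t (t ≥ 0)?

The denominator has no term below 13s^2 — 2 poles at s=0, type 2. Taking each input component in turn:
  • 3: tracked with zero error.
  • 6t: tracked with zero error.
Total e_ss = 0.

0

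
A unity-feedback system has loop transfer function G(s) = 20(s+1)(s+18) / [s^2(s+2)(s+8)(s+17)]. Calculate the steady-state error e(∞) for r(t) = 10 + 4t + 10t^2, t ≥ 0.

136/9

The open loop has two poles at the origin → type 2 system. Treating each term separately:
  • 10: tracked with zero error.
  • 4t: tracked with zero error.
  • 10t^2: e_ss = 20/K_a with K_a=45/34 → 136/9.
Total e_ss = 136/9.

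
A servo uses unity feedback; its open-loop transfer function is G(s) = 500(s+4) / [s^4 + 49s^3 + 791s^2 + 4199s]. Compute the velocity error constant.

2000/4199

Lowest-order denominator term is 4199s, so the open loop has 1 pole at the origin → type 1 system.
K_v = lim_{s→0} s·G(s) = 500·4 / 4199 = 2000/4199.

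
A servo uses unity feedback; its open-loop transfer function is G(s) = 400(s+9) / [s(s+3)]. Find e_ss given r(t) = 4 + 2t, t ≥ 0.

1/600

One free integrator in G(s): this is a type 1 system. Taking each input component in turn:
  • 4: tracked with zero error.
  • 2t: e_ss = 2/K_v with K_v=1200 → 1/600.
Total e_ss = 1/600.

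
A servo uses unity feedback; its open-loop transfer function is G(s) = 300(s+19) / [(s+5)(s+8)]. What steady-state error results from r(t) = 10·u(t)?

20/287

No free integrators in G(s): this is a type 0 system.
K_p = lim_{s→0} G(s) = 300·19 / (5·8) = 142.5.
e_ss = 10/(1 + K_p) = 10/143.5 = 20/287.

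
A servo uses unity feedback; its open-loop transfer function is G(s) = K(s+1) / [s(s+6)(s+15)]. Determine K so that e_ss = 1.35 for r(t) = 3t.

G(s) has one factor of s in the denominator, so the system is type 1.
K_v = lim_{s→0} s·G(s) = K·1 / (6·15) = (1/90)·K.
e_ss = 3/K_v = 1.35 ⇒ K_v = 20/9 ⇒ K = (20/9)/(1/90) = 200.

200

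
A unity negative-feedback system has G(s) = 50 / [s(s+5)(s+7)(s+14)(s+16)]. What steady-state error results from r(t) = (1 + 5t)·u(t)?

The open loop has one pole at the origin → type 1 system. Taking each input component in turn:
  • 1: tracked with zero error.
  • 5t: e_ss = 5/K_v with K_v=5/784 → 784.
Total e_ss = 784.

784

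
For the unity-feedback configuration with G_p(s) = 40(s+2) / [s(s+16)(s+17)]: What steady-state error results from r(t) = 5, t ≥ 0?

0

System type = 1 (one pole at s=0).
A type-1 system has K_p = ∞, so it tracks a step input with zero steady-state error.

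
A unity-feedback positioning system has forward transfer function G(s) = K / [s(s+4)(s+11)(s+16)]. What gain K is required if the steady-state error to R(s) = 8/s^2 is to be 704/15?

The open loop has one pole at the origin → type 1 system.
K_v = lim_{s→0} s·G(s) = K / (4·11·16) = (1/704)·K.
e_ss = 8/K_v = 704/15 ⇒ K_v = 15/88 ⇒ K = (15/88)/(1/704) = 120.

120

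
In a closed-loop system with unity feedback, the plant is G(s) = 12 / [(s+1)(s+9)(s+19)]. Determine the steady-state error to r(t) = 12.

684/61

System type = 0 (no poles at s=0).
K_p = lim_{s→0} G(s) = 12 / (1·9·19) = 4/57.
e_ss = 12/(1 + K_p) = 12/(61/57) = 684/61.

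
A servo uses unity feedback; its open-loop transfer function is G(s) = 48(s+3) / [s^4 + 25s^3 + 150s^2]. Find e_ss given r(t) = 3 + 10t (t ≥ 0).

0

The denominator has no term below 150s^2 — 2 poles at s=0, type 2. Taking each input component in turn:
  • 3: tracked with zero error.
  • 10t: tracked with zero error.
Total e_ss = 0.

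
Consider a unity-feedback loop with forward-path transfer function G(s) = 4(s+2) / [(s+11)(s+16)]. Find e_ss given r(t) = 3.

G(s) has no factors of s in the denominator, so the system is type 0.
K_p = lim_{s→0} G(s) = 4·2 / (11·16) = 1/22.
e_ss = 3/(1 + K_p) = 3/(23/22) = 66/23.

66/23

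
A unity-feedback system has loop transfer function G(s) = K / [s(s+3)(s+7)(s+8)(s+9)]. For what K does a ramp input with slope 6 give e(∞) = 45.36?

One free integrator in G(s): this is a type 1 system.
K_v = lim_{s→0} s·G(s) = K / (3·7·8·9) = (1/1512)·K.
e_ss = 6/K_v = 45.36 ⇒ K_v = 25/189 ⇒ K = (25/189)/(1/1512) = 200.

200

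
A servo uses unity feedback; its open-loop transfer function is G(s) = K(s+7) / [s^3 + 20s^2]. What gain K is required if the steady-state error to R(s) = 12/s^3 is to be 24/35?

50

The denominator has no term below 20s^2 — 2 poles at s=0, type 2.
K_a = lim_{s→0} s^2·G(s) = K·7 / 20 = 0.35·K.
e_ss = 12/K_a = 24/35 ⇒ K_a = 17.5 ⇒ K = 17.5/0.35 = 50.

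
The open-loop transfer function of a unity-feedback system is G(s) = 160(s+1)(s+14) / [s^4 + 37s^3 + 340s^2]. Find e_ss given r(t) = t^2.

17/56

The denominator has no term below 340s^2 — 2 poles at s=0, type 2.
K_a = lim_{s→0} s^2·G(s) = 160·1·14 / 340 = 112/17.
r(t) = t^2 gives R(s) = 2/s^3.
e_ss = 2/K_a = 2/(112/17) = 17/56.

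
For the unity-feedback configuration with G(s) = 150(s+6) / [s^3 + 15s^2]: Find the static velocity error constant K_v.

infinity

K_v = lim_{s→0} s·G(s); with 2 poles at the origin the limit diverges, so K_v = ∞.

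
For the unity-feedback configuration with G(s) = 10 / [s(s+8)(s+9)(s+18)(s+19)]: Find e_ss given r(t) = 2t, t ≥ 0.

4924.8

System type = 1 (one pole at s=0).
K_v = lim_{s→0} s·G(s) = 10 / (8·9·18·19) = 5/12312.
e_ss = 2/K_v = 2/(5/12312) = 4924.8.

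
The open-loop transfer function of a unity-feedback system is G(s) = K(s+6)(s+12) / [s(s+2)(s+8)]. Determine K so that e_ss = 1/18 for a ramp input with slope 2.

8

System type = 1 (one pole at s=0).
K_v = lim_{s→0} s·G(s) = K·6·12 / (2·8) = 4.5·K.
e_ss = 2/K_v = 1/18 ⇒ K_v = 36 ⇒ K = 36/4.5 = 8.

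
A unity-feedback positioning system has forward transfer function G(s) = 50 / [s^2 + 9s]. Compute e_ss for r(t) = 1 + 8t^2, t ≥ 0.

infinity

Factoring s from the denominator leaves a polynomial with constant term 9, so the system is type 1. Taking each input component in turn:
  • 1: tracked with zero error.
  • 8t^2: a type-1 system cannot track it, e_ss → ∞.
The unbounded component dominates.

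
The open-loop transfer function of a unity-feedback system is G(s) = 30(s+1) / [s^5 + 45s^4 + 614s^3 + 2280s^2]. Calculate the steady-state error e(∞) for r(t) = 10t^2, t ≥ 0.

The denominator has no term below 2280s^2 — 2 poles at s=0, type 2.
K_a = lim_{s→0} s^2·G(s) = 30·1 / 2280 = 1/76.
r(t) = 10t^2 gives R(s) = 20/s^3.
e_ss = 20/K_a = 20/(1/76) = 1520.

1520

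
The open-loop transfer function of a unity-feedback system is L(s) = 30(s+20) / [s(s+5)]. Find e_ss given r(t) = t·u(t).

The open loop has one pole at the origin → type 1 system.
K_v = lim_{s→0} s·L(s) = 30·20 / (5) = 120.
e_ss = 1/K_v = 1/120.

1/120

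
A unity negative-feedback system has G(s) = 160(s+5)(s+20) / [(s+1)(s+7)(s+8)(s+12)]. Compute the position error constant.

500/21

The open loop has no poles at the origin → type 0 system.
K_p = lim_{s→0} G(s) = 160·5·20 / (1·7·8·12) = 500/21.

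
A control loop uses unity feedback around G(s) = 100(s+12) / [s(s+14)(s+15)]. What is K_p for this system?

infinity

K_p = lim_{s→0} G(s); with 1 pole at the origin the limit diverges, so K_p = ∞.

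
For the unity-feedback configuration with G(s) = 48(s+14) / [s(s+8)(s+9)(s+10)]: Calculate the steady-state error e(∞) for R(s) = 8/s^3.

infinity

One free integrator in G(s): this is a type 1 system.
K_a = lim_{s→0} s^2·G(s) = 0; the steady-state error to this parabolic input grows without bound.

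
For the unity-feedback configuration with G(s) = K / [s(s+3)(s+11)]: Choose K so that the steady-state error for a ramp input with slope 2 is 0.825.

The open loop has one pole at the origin → type 1 system.
K_v = lim_{s→0} s·G(s) = K / (3·11) = (1/33)·K.
e_ss = 2/K_v = 0.825 ⇒ K_v = 80/33 ⇒ K = (80/33)/(1/33) = 80.

80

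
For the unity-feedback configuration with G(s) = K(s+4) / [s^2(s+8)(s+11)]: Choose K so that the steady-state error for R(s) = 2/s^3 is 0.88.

The open loop has two poles at the origin → type 2 system.
K_a = lim_{s→0} s^2·G(s) = K·4 / (8·11) = (1/22)·K.
e_ss = 2/K_a = 0.88 ⇒ K_a = 25/11 ⇒ K = (25/11)/(1/22) = 50.

50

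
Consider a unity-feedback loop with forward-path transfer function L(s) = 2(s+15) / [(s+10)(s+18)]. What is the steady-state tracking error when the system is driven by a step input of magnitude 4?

24/7

The open loop has no poles at the origin → type 0 system.
K_p = lim_{s→0} L(s) = 2·15 / (10·18) = 1/6.
e_ss = 4/(1 + K_p) = 4/(7/6) = 24/7.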